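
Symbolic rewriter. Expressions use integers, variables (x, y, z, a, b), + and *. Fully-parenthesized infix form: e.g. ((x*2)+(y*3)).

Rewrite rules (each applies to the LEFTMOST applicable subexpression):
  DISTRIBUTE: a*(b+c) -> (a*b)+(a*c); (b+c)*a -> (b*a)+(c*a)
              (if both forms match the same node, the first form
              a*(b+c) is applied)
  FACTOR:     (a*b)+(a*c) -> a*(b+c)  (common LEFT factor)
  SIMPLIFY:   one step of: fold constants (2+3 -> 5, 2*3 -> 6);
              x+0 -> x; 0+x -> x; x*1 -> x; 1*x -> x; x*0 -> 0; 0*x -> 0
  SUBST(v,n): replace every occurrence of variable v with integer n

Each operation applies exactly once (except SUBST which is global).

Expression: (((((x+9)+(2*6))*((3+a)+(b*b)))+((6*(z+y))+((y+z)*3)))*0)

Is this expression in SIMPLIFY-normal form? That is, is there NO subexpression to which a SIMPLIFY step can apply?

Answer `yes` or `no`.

Answer: no

Derivation:
Expression: (((((x+9)+(2*6))*((3+a)+(b*b)))+((6*(z+y))+((y+z)*3)))*0)
Scanning for simplifiable subexpressions (pre-order)...
  at root: (((((x+9)+(2*6))*((3+a)+(b*b)))+((6*(z+y))+((y+z)*3)))*0) (SIMPLIFIABLE)
  at L: ((((x+9)+(2*6))*((3+a)+(b*b)))+((6*(z+y))+((y+z)*3))) (not simplifiable)
  at LL: (((x+9)+(2*6))*((3+a)+(b*b))) (not simplifiable)
  at LLL: ((x+9)+(2*6)) (not simplifiable)
  at LLLL: (x+9) (not simplifiable)
  at LLLR: (2*6) (SIMPLIFIABLE)
  at LLR: ((3+a)+(b*b)) (not simplifiable)
  at LLRL: (3+a) (not simplifiable)
  at LLRR: (b*b) (not simplifiable)
  at LR: ((6*(z+y))+((y+z)*3)) (not simplifiable)
  at LRL: (6*(z+y)) (not simplifiable)
  at LRLR: (z+y) (not simplifiable)
  at LRR: ((y+z)*3) (not simplifiable)
  at LRRL: (y+z) (not simplifiable)
Found simplifiable subexpr at path root: (((((x+9)+(2*6))*((3+a)+(b*b)))+((6*(z+y))+((y+z)*3)))*0)
One SIMPLIFY step would give: 0
-> NOT in normal form.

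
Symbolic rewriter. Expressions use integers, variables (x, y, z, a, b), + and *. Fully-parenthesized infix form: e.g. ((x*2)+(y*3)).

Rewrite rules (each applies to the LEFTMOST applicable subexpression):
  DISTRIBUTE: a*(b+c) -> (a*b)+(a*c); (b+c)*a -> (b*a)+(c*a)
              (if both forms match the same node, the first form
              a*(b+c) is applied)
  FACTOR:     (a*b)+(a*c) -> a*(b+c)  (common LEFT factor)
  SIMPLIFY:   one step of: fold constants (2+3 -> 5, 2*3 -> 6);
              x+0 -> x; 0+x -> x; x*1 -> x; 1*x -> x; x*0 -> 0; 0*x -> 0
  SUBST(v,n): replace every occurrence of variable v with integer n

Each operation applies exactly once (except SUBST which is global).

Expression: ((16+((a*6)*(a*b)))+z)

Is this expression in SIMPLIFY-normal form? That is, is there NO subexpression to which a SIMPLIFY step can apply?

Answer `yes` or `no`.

Answer: yes

Derivation:
Expression: ((16+((a*6)*(a*b)))+z)
Scanning for simplifiable subexpressions (pre-order)...
  at root: ((16+((a*6)*(a*b)))+z) (not simplifiable)
  at L: (16+((a*6)*(a*b))) (not simplifiable)
  at LR: ((a*6)*(a*b)) (not simplifiable)
  at LRL: (a*6) (not simplifiable)
  at LRR: (a*b) (not simplifiable)
Result: no simplifiable subexpression found -> normal form.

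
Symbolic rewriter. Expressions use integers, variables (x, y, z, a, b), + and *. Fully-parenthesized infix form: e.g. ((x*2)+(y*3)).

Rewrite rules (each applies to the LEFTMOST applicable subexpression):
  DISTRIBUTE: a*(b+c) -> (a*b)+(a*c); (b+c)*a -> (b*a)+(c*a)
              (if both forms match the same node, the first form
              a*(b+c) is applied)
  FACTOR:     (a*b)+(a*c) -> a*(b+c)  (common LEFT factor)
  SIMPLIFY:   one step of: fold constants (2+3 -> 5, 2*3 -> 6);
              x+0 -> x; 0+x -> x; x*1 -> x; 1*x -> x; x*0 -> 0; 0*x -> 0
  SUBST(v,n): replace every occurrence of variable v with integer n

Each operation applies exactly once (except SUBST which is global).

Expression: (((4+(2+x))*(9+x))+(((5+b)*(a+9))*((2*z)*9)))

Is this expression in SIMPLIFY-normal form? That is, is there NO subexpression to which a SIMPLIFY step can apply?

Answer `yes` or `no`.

Answer: yes

Derivation:
Expression: (((4+(2+x))*(9+x))+(((5+b)*(a+9))*((2*z)*9)))
Scanning for simplifiable subexpressions (pre-order)...
  at root: (((4+(2+x))*(9+x))+(((5+b)*(a+9))*((2*z)*9))) (not simplifiable)
  at L: ((4+(2+x))*(9+x)) (not simplifiable)
  at LL: (4+(2+x)) (not simplifiable)
  at LLR: (2+x) (not simplifiable)
  at LR: (9+x) (not simplifiable)
  at R: (((5+b)*(a+9))*((2*z)*9)) (not simplifiable)
  at RL: ((5+b)*(a+9)) (not simplifiable)
  at RLL: (5+b) (not simplifiable)
  at RLR: (a+9) (not simplifiable)
  at RR: ((2*z)*9) (not simplifiable)
  at RRL: (2*z) (not simplifiable)
Result: no simplifiable subexpression found -> normal form.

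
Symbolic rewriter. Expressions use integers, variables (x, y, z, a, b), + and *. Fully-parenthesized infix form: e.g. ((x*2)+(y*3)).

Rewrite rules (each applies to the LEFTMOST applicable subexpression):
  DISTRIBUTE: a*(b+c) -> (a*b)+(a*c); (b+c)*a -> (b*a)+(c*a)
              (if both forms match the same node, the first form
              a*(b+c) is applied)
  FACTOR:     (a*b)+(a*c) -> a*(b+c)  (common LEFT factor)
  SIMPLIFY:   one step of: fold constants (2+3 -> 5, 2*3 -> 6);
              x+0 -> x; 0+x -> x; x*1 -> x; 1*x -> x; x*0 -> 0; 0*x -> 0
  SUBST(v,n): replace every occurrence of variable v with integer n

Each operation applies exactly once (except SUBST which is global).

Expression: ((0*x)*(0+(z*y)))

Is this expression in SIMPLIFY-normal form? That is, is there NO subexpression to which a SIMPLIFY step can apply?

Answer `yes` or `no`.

Answer: no

Derivation:
Expression: ((0*x)*(0+(z*y)))
Scanning for simplifiable subexpressions (pre-order)...
  at root: ((0*x)*(0+(z*y))) (not simplifiable)
  at L: (0*x) (SIMPLIFIABLE)
  at R: (0+(z*y)) (SIMPLIFIABLE)
  at RR: (z*y) (not simplifiable)
Found simplifiable subexpr at path L: (0*x)
One SIMPLIFY step would give: (0*(0+(z*y)))
-> NOT in normal form.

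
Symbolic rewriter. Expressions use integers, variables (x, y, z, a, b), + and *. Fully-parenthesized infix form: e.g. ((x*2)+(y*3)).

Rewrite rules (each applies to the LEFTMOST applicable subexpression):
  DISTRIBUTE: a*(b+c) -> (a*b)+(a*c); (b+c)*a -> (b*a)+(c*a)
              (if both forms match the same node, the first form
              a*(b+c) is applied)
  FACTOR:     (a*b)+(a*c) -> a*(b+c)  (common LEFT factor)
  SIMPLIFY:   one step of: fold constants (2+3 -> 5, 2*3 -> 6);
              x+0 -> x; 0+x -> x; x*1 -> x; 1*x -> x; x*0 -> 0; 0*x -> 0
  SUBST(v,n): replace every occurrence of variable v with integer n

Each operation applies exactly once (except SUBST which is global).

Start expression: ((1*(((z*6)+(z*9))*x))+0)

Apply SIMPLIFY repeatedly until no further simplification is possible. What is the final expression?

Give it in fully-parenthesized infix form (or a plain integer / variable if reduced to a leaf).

Start: ((1*(((z*6)+(z*9))*x))+0)
Step 1: at root: ((1*(((z*6)+(z*9))*x))+0) -> (1*(((z*6)+(z*9))*x)); overall: ((1*(((z*6)+(z*9))*x))+0) -> (1*(((z*6)+(z*9))*x))
Step 2: at root: (1*(((z*6)+(z*9))*x)) -> (((z*6)+(z*9))*x); overall: (1*(((z*6)+(z*9))*x)) -> (((z*6)+(z*9))*x)
Fixed point: (((z*6)+(z*9))*x)

Answer: (((z*6)+(z*9))*x)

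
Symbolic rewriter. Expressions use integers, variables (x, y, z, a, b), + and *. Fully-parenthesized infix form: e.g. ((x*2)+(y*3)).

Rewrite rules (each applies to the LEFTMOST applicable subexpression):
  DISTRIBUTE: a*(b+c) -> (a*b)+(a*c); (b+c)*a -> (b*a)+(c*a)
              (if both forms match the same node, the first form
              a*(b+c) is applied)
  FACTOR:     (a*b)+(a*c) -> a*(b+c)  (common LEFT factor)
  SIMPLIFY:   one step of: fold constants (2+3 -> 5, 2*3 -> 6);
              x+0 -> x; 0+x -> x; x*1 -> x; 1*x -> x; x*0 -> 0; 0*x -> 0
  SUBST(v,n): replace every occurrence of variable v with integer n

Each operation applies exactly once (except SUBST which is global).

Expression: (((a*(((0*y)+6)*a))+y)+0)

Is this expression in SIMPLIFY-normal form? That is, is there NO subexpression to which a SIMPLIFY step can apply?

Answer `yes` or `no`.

Expression: (((a*(((0*y)+6)*a))+y)+0)
Scanning for simplifiable subexpressions (pre-order)...
  at root: (((a*(((0*y)+6)*a))+y)+0) (SIMPLIFIABLE)
  at L: ((a*(((0*y)+6)*a))+y) (not simplifiable)
  at LL: (a*(((0*y)+6)*a)) (not simplifiable)
  at LLR: (((0*y)+6)*a) (not simplifiable)
  at LLRL: ((0*y)+6) (not simplifiable)
  at LLRLL: (0*y) (SIMPLIFIABLE)
Found simplifiable subexpr at path root: (((a*(((0*y)+6)*a))+y)+0)
One SIMPLIFY step would give: ((a*(((0*y)+6)*a))+y)
-> NOT in normal form.

Answer: no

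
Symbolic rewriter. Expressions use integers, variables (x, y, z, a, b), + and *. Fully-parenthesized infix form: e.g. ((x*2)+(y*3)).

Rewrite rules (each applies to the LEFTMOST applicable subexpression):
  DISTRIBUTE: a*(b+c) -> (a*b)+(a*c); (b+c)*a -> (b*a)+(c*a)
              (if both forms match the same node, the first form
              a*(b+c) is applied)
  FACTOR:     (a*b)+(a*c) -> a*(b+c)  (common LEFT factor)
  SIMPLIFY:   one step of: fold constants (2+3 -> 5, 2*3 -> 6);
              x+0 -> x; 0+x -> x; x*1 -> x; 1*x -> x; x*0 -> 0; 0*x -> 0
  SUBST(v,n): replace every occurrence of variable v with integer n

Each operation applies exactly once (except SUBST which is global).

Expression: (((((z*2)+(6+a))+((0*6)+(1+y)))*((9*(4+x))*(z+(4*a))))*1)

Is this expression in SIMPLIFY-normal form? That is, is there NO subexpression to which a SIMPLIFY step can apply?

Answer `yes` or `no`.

Answer: no

Derivation:
Expression: (((((z*2)+(6+a))+((0*6)+(1+y)))*((9*(4+x))*(z+(4*a))))*1)
Scanning for simplifiable subexpressions (pre-order)...
  at root: (((((z*2)+(6+a))+((0*6)+(1+y)))*((9*(4+x))*(z+(4*a))))*1) (SIMPLIFIABLE)
  at L: ((((z*2)+(6+a))+((0*6)+(1+y)))*((9*(4+x))*(z+(4*a)))) (not simplifiable)
  at LL: (((z*2)+(6+a))+((0*6)+(1+y))) (not simplifiable)
  at LLL: ((z*2)+(6+a)) (not simplifiable)
  at LLLL: (z*2) (not simplifiable)
  at LLLR: (6+a) (not simplifiable)
  at LLR: ((0*6)+(1+y)) (not simplifiable)
  at LLRL: (0*6) (SIMPLIFIABLE)
  at LLRR: (1+y) (not simplifiable)
  at LR: ((9*(4+x))*(z+(4*a))) (not simplifiable)
  at LRL: (9*(4+x)) (not simplifiable)
  at LRLR: (4+x) (not simplifiable)
  at LRR: (z+(4*a)) (not simplifiable)
  at LRRR: (4*a) (not simplifiable)
Found simplifiable subexpr at path root: (((((z*2)+(6+a))+((0*6)+(1+y)))*((9*(4+x))*(z+(4*a))))*1)
One SIMPLIFY step would give: ((((z*2)+(6+a))+((0*6)+(1+y)))*((9*(4+x))*(z+(4*a))))
-> NOT in normal form.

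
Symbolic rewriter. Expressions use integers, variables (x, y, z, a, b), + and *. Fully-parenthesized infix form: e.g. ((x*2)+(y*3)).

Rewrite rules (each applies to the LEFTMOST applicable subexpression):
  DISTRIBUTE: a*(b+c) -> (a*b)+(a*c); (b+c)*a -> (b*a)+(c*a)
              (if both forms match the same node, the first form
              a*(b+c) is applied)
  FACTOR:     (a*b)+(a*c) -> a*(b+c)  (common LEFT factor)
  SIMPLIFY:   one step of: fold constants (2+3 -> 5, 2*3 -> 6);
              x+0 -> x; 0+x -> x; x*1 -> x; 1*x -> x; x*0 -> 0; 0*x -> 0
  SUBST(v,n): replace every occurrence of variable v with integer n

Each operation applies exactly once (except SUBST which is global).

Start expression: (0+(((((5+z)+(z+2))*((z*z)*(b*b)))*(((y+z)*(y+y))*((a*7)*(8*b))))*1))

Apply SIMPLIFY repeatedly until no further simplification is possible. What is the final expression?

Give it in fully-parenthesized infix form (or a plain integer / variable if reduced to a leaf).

Answer: ((((5+z)+(z+2))*((z*z)*(b*b)))*(((y+z)*(y+y))*((a*7)*(8*b))))

Derivation:
Start: (0+(((((5+z)+(z+2))*((z*z)*(b*b)))*(((y+z)*(y+y))*((a*7)*(8*b))))*1))
Step 1: at root: (0+(((((5+z)+(z+2))*((z*z)*(b*b)))*(((y+z)*(y+y))*((a*7)*(8*b))))*1)) -> (((((5+z)+(z+2))*((z*z)*(b*b)))*(((y+z)*(y+y))*((a*7)*(8*b))))*1); overall: (0+(((((5+z)+(z+2))*((z*z)*(b*b)))*(((y+z)*(y+y))*((a*7)*(8*b))))*1)) -> (((((5+z)+(z+2))*((z*z)*(b*b)))*(((y+z)*(y+y))*((a*7)*(8*b))))*1)
Step 2: at root: (((((5+z)+(z+2))*((z*z)*(b*b)))*(((y+z)*(y+y))*((a*7)*(8*b))))*1) -> ((((5+z)+(z+2))*((z*z)*(b*b)))*(((y+z)*(y+y))*((a*7)*(8*b)))); overall: (((((5+z)+(z+2))*((z*z)*(b*b)))*(((y+z)*(y+y))*((a*7)*(8*b))))*1) -> ((((5+z)+(z+2))*((z*z)*(b*b)))*(((y+z)*(y+y))*((a*7)*(8*b))))
Fixed point: ((((5+z)+(z+2))*((z*z)*(b*b)))*(((y+z)*(y+y))*((a*7)*(8*b))))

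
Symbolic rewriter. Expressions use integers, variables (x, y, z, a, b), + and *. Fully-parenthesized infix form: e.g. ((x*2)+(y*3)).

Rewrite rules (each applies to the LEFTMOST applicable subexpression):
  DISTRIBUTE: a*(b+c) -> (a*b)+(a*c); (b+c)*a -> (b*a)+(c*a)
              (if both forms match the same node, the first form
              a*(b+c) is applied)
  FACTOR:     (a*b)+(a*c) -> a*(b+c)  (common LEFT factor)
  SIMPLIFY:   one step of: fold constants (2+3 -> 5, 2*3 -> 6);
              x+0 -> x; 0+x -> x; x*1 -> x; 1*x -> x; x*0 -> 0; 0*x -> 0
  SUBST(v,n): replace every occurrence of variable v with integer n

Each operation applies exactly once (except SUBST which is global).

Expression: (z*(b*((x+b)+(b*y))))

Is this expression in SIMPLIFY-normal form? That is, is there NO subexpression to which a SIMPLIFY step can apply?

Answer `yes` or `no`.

Answer: yes

Derivation:
Expression: (z*(b*((x+b)+(b*y))))
Scanning for simplifiable subexpressions (pre-order)...
  at root: (z*(b*((x+b)+(b*y)))) (not simplifiable)
  at R: (b*((x+b)+(b*y))) (not simplifiable)
  at RR: ((x+b)+(b*y)) (not simplifiable)
  at RRL: (x+b) (not simplifiable)
  at RRR: (b*y) (not simplifiable)
Result: no simplifiable subexpression found -> normal form.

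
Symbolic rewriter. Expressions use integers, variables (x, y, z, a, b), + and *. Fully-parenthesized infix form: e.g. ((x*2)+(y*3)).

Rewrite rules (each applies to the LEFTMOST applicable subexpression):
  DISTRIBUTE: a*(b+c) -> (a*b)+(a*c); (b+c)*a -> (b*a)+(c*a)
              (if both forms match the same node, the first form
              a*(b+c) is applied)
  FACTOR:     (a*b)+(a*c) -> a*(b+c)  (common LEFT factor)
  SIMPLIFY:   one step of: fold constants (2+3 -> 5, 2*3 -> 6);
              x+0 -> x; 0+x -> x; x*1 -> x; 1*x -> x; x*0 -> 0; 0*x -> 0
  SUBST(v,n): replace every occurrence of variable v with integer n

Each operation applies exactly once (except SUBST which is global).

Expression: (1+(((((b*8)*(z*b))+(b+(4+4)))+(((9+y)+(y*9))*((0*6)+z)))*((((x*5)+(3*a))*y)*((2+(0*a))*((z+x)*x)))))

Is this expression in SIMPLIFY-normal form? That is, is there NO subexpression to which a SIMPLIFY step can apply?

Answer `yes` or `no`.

Answer: no

Derivation:
Expression: (1+(((((b*8)*(z*b))+(b+(4+4)))+(((9+y)+(y*9))*((0*6)+z)))*((((x*5)+(3*a))*y)*((2+(0*a))*((z+x)*x)))))
Scanning for simplifiable subexpressions (pre-order)...
  at root: (1+(((((b*8)*(z*b))+(b+(4+4)))+(((9+y)+(y*9))*((0*6)+z)))*((((x*5)+(3*a))*y)*((2+(0*a))*((z+x)*x))))) (not simplifiable)
  at R: (((((b*8)*(z*b))+(b+(4+4)))+(((9+y)+(y*9))*((0*6)+z)))*((((x*5)+(3*a))*y)*((2+(0*a))*((z+x)*x)))) (not simplifiable)
  at RL: ((((b*8)*(z*b))+(b+(4+4)))+(((9+y)+(y*9))*((0*6)+z))) (not simplifiable)
  at RLL: (((b*8)*(z*b))+(b+(4+4))) (not simplifiable)
  at RLLL: ((b*8)*(z*b)) (not simplifiable)
  at RLLLL: (b*8) (not simplifiable)
  at RLLLR: (z*b) (not simplifiable)
  at RLLR: (b+(4+4)) (not simplifiable)
  at RLLRR: (4+4) (SIMPLIFIABLE)
  at RLR: (((9+y)+(y*9))*((0*6)+z)) (not simplifiable)
  at RLRL: ((9+y)+(y*9)) (not simplifiable)
  at RLRLL: (9+y) (not simplifiable)
  at RLRLR: (y*9) (not simplifiable)
  at RLRR: ((0*6)+z) (not simplifiable)
  at RLRRL: (0*6) (SIMPLIFIABLE)
  at RR: ((((x*5)+(3*a))*y)*((2+(0*a))*((z+x)*x))) (not simplifiable)
  at RRL: (((x*5)+(3*a))*y) (not simplifiable)
  at RRLL: ((x*5)+(3*a)) (not simplifiable)
  at RRLLL: (x*5) (not simplifiable)
  at RRLLR: (3*a) (not simplifiable)
  at RRR: ((2+(0*a))*((z+x)*x)) (not simplifiable)
  at RRRL: (2+(0*a)) (not simplifiable)
  at RRRLR: (0*a) (SIMPLIFIABLE)
  at RRRR: ((z+x)*x) (not simplifiable)
  at RRRRL: (z+x) (not simplifiable)
Found simplifiable subexpr at path RLLRR: (4+4)
One SIMPLIFY step would give: (1+(((((b*8)*(z*b))+(b+8))+(((9+y)+(y*9))*((0*6)+z)))*((((x*5)+(3*a))*y)*((2+(0*a))*((z+x)*x)))))
-> NOT in normal form.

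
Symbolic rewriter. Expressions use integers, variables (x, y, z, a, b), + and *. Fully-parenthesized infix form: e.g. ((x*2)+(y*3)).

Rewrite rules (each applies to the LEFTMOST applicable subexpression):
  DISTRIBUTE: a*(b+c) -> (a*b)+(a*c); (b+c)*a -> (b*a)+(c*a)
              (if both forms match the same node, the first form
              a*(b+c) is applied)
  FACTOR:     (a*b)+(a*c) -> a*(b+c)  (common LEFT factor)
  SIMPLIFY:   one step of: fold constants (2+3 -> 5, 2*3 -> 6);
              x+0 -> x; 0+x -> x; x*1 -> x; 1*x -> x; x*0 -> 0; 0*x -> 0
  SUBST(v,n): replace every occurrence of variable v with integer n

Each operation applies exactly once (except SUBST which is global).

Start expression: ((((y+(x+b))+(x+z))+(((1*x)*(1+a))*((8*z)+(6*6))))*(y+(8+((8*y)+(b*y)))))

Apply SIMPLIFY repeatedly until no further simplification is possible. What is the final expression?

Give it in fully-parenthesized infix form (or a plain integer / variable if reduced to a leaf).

Answer: ((((y+(x+b))+(x+z))+((x*(1+a))*((8*z)+36)))*(y+(8+((8*y)+(b*y)))))

Derivation:
Start: ((((y+(x+b))+(x+z))+(((1*x)*(1+a))*((8*z)+(6*6))))*(y+(8+((8*y)+(b*y)))))
Step 1: at LRLL: (1*x) -> x; overall: ((((y+(x+b))+(x+z))+(((1*x)*(1+a))*((8*z)+(6*6))))*(y+(8+((8*y)+(b*y))))) -> ((((y+(x+b))+(x+z))+((x*(1+a))*((8*z)+(6*6))))*(y+(8+((8*y)+(b*y)))))
Step 2: at LRRR: (6*6) -> 36; overall: ((((y+(x+b))+(x+z))+((x*(1+a))*((8*z)+(6*6))))*(y+(8+((8*y)+(b*y))))) -> ((((y+(x+b))+(x+z))+((x*(1+a))*((8*z)+36)))*(y+(8+((8*y)+(b*y)))))
Fixed point: ((((y+(x+b))+(x+z))+((x*(1+a))*((8*z)+36)))*(y+(8+((8*y)+(b*y)))))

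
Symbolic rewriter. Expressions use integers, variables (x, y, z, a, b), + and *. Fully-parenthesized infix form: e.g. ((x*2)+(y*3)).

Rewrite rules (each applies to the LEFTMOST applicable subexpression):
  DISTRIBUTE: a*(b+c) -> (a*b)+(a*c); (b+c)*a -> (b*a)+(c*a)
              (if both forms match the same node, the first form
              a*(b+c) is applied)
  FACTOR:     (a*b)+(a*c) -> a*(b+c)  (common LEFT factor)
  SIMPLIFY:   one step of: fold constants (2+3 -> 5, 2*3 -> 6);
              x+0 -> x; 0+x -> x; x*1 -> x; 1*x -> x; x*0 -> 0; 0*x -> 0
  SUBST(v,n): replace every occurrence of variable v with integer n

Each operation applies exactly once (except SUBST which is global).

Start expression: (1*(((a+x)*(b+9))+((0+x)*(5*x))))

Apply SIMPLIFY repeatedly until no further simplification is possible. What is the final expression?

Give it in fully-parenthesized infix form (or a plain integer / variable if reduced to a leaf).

Answer: (((a+x)*(b+9))+(x*(5*x)))

Derivation:
Start: (1*(((a+x)*(b+9))+((0+x)*(5*x))))
Step 1: at root: (1*(((a+x)*(b+9))+((0+x)*(5*x)))) -> (((a+x)*(b+9))+((0+x)*(5*x))); overall: (1*(((a+x)*(b+9))+((0+x)*(5*x)))) -> (((a+x)*(b+9))+((0+x)*(5*x)))
Step 2: at RL: (0+x) -> x; overall: (((a+x)*(b+9))+((0+x)*(5*x))) -> (((a+x)*(b+9))+(x*(5*x)))
Fixed point: (((a+x)*(b+9))+(x*(5*x)))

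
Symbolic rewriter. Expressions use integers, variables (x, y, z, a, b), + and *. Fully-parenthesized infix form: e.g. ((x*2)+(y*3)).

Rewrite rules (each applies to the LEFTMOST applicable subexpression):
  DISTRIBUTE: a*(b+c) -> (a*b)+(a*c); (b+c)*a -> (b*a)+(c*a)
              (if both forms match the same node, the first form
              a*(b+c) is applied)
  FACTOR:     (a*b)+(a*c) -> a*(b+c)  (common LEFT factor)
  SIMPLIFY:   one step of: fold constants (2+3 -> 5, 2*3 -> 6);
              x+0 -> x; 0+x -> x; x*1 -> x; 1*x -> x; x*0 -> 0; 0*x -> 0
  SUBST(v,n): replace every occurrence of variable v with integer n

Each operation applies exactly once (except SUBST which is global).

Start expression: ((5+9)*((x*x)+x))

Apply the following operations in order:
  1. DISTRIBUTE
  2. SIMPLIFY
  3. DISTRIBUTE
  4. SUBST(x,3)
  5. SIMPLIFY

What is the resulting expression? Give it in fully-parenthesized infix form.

Start: ((5+9)*((x*x)+x))
Apply DISTRIBUTE at root (target: ((5+9)*((x*x)+x))): ((5+9)*((x*x)+x)) -> (((5+9)*(x*x))+((5+9)*x))
Apply SIMPLIFY at LL (target: (5+9)): (((5+9)*(x*x))+((5+9)*x)) -> ((14*(x*x))+((5+9)*x))
Apply DISTRIBUTE at R (target: ((5+9)*x)): ((14*(x*x))+((5+9)*x)) -> ((14*(x*x))+((5*x)+(9*x)))
Apply SUBST(x,3): ((14*(x*x))+((5*x)+(9*x))) -> ((14*(3*3))+((5*3)+(9*3)))
Apply SIMPLIFY at LR (target: (3*3)): ((14*(3*3))+((5*3)+(9*3))) -> ((14*9)+((5*3)+(9*3)))

Answer: ((14*9)+((5*3)+(9*3)))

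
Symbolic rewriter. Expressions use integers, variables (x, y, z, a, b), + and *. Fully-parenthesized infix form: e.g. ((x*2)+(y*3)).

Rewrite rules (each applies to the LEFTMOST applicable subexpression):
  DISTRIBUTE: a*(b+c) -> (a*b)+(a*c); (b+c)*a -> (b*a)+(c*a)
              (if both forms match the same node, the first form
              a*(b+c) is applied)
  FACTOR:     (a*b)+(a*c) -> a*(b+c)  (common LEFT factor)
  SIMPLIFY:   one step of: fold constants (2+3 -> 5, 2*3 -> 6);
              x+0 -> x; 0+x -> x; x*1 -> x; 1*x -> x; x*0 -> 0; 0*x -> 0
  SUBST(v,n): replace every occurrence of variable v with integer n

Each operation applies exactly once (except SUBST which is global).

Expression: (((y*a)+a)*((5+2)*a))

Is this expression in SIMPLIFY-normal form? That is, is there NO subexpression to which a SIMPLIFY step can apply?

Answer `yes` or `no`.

Answer: no

Derivation:
Expression: (((y*a)+a)*((5+2)*a))
Scanning for simplifiable subexpressions (pre-order)...
  at root: (((y*a)+a)*((5+2)*a)) (not simplifiable)
  at L: ((y*a)+a) (not simplifiable)
  at LL: (y*a) (not simplifiable)
  at R: ((5+2)*a) (not simplifiable)
  at RL: (5+2) (SIMPLIFIABLE)
Found simplifiable subexpr at path RL: (5+2)
One SIMPLIFY step would give: (((y*a)+a)*(7*a))
-> NOT in normal form.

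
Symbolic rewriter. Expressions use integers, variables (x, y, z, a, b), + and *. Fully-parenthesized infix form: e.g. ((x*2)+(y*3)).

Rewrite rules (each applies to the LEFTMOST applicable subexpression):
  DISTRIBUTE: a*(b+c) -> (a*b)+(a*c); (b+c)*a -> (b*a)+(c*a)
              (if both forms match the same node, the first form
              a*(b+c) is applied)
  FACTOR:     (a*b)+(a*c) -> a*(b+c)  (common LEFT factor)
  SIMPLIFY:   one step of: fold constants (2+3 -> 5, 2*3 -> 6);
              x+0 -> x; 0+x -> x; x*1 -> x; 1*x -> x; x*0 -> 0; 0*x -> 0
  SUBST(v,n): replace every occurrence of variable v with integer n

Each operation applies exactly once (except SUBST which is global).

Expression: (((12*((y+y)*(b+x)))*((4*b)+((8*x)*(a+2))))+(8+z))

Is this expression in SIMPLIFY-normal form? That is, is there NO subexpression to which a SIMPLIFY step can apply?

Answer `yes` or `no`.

Answer: yes

Derivation:
Expression: (((12*((y+y)*(b+x)))*((4*b)+((8*x)*(a+2))))+(8+z))
Scanning for simplifiable subexpressions (pre-order)...
  at root: (((12*((y+y)*(b+x)))*((4*b)+((8*x)*(a+2))))+(8+z)) (not simplifiable)
  at L: ((12*((y+y)*(b+x)))*((4*b)+((8*x)*(a+2)))) (not simplifiable)
  at LL: (12*((y+y)*(b+x))) (not simplifiable)
  at LLR: ((y+y)*(b+x)) (not simplifiable)
  at LLRL: (y+y) (not simplifiable)
  at LLRR: (b+x) (not simplifiable)
  at LR: ((4*b)+((8*x)*(a+2))) (not simplifiable)
  at LRL: (4*b) (not simplifiable)
  at LRR: ((8*x)*(a+2)) (not simplifiable)
  at LRRL: (8*x) (not simplifiable)
  at LRRR: (a+2) (not simplifiable)
  at R: (8+z) (not simplifiable)
Result: no simplifiable subexpression found -> normal form.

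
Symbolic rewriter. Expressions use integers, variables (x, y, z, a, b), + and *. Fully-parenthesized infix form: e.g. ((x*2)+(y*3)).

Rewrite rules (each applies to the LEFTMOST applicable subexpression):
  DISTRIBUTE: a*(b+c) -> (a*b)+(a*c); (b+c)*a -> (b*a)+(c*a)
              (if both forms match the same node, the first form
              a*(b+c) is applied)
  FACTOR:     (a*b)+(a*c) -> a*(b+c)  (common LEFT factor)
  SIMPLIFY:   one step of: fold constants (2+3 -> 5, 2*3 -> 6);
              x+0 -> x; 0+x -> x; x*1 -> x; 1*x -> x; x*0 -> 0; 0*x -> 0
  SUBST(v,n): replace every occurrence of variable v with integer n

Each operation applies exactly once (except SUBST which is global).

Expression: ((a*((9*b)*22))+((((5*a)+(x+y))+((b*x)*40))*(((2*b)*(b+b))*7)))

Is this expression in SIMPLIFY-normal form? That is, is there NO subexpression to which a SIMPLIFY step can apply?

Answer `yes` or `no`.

Answer: yes

Derivation:
Expression: ((a*((9*b)*22))+((((5*a)+(x+y))+((b*x)*40))*(((2*b)*(b+b))*7)))
Scanning for simplifiable subexpressions (pre-order)...
  at root: ((a*((9*b)*22))+((((5*a)+(x+y))+((b*x)*40))*(((2*b)*(b+b))*7))) (not simplifiable)
  at L: (a*((9*b)*22)) (not simplifiable)
  at LR: ((9*b)*22) (not simplifiable)
  at LRL: (9*b) (not simplifiable)
  at R: ((((5*a)+(x+y))+((b*x)*40))*(((2*b)*(b+b))*7)) (not simplifiable)
  at RL: (((5*a)+(x+y))+((b*x)*40)) (not simplifiable)
  at RLL: ((5*a)+(x+y)) (not simplifiable)
  at RLLL: (5*a) (not simplifiable)
  at RLLR: (x+y) (not simplifiable)
  at RLR: ((b*x)*40) (not simplifiable)
  at RLRL: (b*x) (not simplifiable)
  at RR: (((2*b)*(b+b))*7) (not simplifiable)
  at RRL: ((2*b)*(b+b)) (not simplifiable)
  at RRLL: (2*b) (not simplifiable)
  at RRLR: (b+b) (not simplifiable)
Result: no simplifiable subexpression found -> normal form.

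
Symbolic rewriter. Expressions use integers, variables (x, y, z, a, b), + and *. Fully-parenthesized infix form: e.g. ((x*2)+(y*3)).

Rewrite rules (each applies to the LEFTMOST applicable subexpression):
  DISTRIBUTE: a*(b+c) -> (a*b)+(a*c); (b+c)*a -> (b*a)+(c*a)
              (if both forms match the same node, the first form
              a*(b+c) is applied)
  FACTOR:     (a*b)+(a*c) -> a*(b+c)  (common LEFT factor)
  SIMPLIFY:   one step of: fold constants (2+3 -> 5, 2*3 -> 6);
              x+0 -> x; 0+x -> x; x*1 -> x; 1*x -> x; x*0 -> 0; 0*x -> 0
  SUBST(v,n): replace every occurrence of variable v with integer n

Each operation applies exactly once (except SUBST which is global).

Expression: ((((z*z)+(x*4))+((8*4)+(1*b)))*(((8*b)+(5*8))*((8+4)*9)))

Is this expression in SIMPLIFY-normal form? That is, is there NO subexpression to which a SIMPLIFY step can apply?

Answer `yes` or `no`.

Answer: no

Derivation:
Expression: ((((z*z)+(x*4))+((8*4)+(1*b)))*(((8*b)+(5*8))*((8+4)*9)))
Scanning for simplifiable subexpressions (pre-order)...
  at root: ((((z*z)+(x*4))+((8*4)+(1*b)))*(((8*b)+(5*8))*((8+4)*9))) (not simplifiable)
  at L: (((z*z)+(x*4))+((8*4)+(1*b))) (not simplifiable)
  at LL: ((z*z)+(x*4)) (not simplifiable)
  at LLL: (z*z) (not simplifiable)
  at LLR: (x*4) (not simplifiable)
  at LR: ((8*4)+(1*b)) (not simplifiable)
  at LRL: (8*4) (SIMPLIFIABLE)
  at LRR: (1*b) (SIMPLIFIABLE)
  at R: (((8*b)+(5*8))*((8+4)*9)) (not simplifiable)
  at RL: ((8*b)+(5*8)) (not simplifiable)
  at RLL: (8*b) (not simplifiable)
  at RLR: (5*8) (SIMPLIFIABLE)
  at RR: ((8+4)*9) (not simplifiable)
  at RRL: (8+4) (SIMPLIFIABLE)
Found simplifiable subexpr at path LRL: (8*4)
One SIMPLIFY step would give: ((((z*z)+(x*4))+(32+(1*b)))*(((8*b)+(5*8))*((8+4)*9)))
-> NOT in normal form.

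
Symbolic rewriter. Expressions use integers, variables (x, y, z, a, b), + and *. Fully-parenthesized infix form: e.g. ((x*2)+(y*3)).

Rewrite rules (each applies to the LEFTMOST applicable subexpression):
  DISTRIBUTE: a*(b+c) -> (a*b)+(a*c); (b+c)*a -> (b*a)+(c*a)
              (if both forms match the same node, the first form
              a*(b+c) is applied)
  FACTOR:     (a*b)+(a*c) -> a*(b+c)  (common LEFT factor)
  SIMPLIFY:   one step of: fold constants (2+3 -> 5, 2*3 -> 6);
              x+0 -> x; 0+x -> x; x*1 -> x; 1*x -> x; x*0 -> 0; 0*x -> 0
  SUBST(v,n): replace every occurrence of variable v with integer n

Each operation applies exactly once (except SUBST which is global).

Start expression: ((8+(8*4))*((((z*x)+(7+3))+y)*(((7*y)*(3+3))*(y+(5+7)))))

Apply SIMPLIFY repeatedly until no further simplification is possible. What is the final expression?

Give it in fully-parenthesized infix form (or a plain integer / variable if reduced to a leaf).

Answer: (40*((((z*x)+10)+y)*(((7*y)*6)*(y+12))))

Derivation:
Start: ((8+(8*4))*((((z*x)+(7+3))+y)*(((7*y)*(3+3))*(y+(5+7)))))
Step 1: at LR: (8*4) -> 32; overall: ((8+(8*4))*((((z*x)+(7+3))+y)*(((7*y)*(3+3))*(y+(5+7))))) -> ((8+32)*((((z*x)+(7+3))+y)*(((7*y)*(3+3))*(y+(5+7)))))
Step 2: at L: (8+32) -> 40; overall: ((8+32)*((((z*x)+(7+3))+y)*(((7*y)*(3+3))*(y+(5+7))))) -> (40*((((z*x)+(7+3))+y)*(((7*y)*(3+3))*(y+(5+7)))))
Step 3: at RLLR: (7+3) -> 10; overall: (40*((((z*x)+(7+3))+y)*(((7*y)*(3+3))*(y+(5+7))))) -> (40*((((z*x)+10)+y)*(((7*y)*(3+3))*(y+(5+7)))))
Step 4: at RRLR: (3+3) -> 6; overall: (40*((((z*x)+10)+y)*(((7*y)*(3+3))*(y+(5+7))))) -> (40*((((z*x)+10)+y)*(((7*y)*6)*(y+(5+7)))))
Step 5: at RRRR: (5+7) -> 12; overall: (40*((((z*x)+10)+y)*(((7*y)*6)*(y+(5+7))))) -> (40*((((z*x)+10)+y)*(((7*y)*6)*(y+12))))
Fixed point: (40*((((z*x)+10)+y)*(((7*y)*6)*(y+12))))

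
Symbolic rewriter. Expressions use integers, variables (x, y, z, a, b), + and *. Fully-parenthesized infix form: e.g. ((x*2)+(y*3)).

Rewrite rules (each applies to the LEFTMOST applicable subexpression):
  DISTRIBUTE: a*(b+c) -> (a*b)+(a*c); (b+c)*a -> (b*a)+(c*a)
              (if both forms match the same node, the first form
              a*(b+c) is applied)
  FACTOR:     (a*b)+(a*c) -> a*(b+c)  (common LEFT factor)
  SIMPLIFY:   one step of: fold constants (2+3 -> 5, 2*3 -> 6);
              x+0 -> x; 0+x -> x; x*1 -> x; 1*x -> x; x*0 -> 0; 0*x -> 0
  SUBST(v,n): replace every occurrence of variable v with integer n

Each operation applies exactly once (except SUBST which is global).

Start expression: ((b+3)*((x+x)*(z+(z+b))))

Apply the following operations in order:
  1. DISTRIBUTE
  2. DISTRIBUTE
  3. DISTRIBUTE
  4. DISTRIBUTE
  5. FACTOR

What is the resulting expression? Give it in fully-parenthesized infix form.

Start: ((b+3)*((x+x)*(z+(z+b))))
Apply DISTRIBUTE at root (target: ((b+3)*((x+x)*(z+(z+b))))): ((b+3)*((x+x)*(z+(z+b)))) -> ((b*((x+x)*(z+(z+b))))+(3*((x+x)*(z+(z+b)))))
Apply DISTRIBUTE at LR (target: ((x+x)*(z+(z+b)))): ((b*((x+x)*(z+(z+b))))+(3*((x+x)*(z+(z+b))))) -> ((b*(((x+x)*z)+((x+x)*(z+b))))+(3*((x+x)*(z+(z+b)))))
Apply DISTRIBUTE at L (target: (b*(((x+x)*z)+((x+x)*(z+b))))): ((b*(((x+x)*z)+((x+x)*(z+b))))+(3*((x+x)*(z+(z+b))))) -> (((b*((x+x)*z))+(b*((x+x)*(z+b))))+(3*((x+x)*(z+(z+b)))))
Apply DISTRIBUTE at LLR (target: ((x+x)*z)): (((b*((x+x)*z))+(b*((x+x)*(z+b))))+(3*((x+x)*(z+(z+b))))) -> (((b*((x*z)+(x*z)))+(b*((x+x)*(z+b))))+(3*((x+x)*(z+(z+b)))))
Apply FACTOR at L (target: ((b*((x*z)+(x*z)))+(b*((x+x)*(z+b))))): (((b*((x*z)+(x*z)))+(b*((x+x)*(z+b))))+(3*((x+x)*(z+(z+b))))) -> ((b*(((x*z)+(x*z))+((x+x)*(z+b))))+(3*((x+x)*(z+(z+b)))))

Answer: ((b*(((x*z)+(x*z))+((x+x)*(z+b))))+(3*((x+x)*(z+(z+b)))))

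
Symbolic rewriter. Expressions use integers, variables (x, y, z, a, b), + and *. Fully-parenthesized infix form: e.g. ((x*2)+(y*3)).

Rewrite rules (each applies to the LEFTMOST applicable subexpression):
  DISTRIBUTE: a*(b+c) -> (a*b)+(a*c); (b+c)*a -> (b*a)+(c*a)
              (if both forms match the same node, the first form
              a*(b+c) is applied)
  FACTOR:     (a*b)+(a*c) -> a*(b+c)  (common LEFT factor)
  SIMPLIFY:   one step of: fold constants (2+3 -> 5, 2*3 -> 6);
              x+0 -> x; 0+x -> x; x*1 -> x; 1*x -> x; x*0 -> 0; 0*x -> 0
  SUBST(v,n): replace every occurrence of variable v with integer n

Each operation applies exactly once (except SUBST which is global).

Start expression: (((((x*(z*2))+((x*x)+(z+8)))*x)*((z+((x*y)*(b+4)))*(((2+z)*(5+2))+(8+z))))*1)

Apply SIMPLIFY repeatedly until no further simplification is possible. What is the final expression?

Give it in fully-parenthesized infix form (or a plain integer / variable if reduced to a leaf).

Start: (((((x*(z*2))+((x*x)+(z+8)))*x)*((z+((x*y)*(b+4)))*(((2+z)*(5+2))+(8+z))))*1)
Step 1: at root: (((((x*(z*2))+((x*x)+(z+8)))*x)*((z+((x*y)*(b+4)))*(((2+z)*(5+2))+(8+z))))*1) -> ((((x*(z*2))+((x*x)+(z+8)))*x)*((z+((x*y)*(b+4)))*(((2+z)*(5+2))+(8+z)))); overall: (((((x*(z*2))+((x*x)+(z+8)))*x)*((z+((x*y)*(b+4)))*(((2+z)*(5+2))+(8+z))))*1) -> ((((x*(z*2))+((x*x)+(z+8)))*x)*((z+((x*y)*(b+4)))*(((2+z)*(5+2))+(8+z))))
Step 2: at RRLR: (5+2) -> 7; overall: ((((x*(z*2))+((x*x)+(z+8)))*x)*((z+((x*y)*(b+4)))*(((2+z)*(5+2))+(8+z)))) -> ((((x*(z*2))+((x*x)+(z+8)))*x)*((z+((x*y)*(b+4)))*(((2+z)*7)+(8+z))))
Fixed point: ((((x*(z*2))+((x*x)+(z+8)))*x)*((z+((x*y)*(b+4)))*(((2+z)*7)+(8+z))))

Answer: ((((x*(z*2))+((x*x)+(z+8)))*x)*((z+((x*y)*(b+4)))*(((2+z)*7)+(8+z))))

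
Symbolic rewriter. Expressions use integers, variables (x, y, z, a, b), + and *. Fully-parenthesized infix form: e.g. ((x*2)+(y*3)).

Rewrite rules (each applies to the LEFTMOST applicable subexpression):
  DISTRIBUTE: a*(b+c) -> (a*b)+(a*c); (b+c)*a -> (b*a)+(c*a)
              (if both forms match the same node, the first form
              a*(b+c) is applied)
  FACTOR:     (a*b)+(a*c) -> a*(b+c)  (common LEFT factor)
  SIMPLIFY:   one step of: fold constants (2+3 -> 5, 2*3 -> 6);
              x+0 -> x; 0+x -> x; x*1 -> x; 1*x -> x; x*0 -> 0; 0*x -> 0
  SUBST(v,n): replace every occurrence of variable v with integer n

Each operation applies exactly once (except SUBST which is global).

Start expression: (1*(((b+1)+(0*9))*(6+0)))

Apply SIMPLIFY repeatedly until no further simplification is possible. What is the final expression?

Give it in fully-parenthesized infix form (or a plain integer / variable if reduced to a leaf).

Answer: ((b+1)*6)

Derivation:
Start: (1*(((b+1)+(0*9))*(6+0)))
Step 1: at root: (1*(((b+1)+(0*9))*(6+0))) -> (((b+1)+(0*9))*(6+0)); overall: (1*(((b+1)+(0*9))*(6+0))) -> (((b+1)+(0*9))*(6+0))
Step 2: at LR: (0*9) -> 0; overall: (((b+1)+(0*9))*(6+0)) -> (((b+1)+0)*(6+0))
Step 3: at L: ((b+1)+0) -> (b+1); overall: (((b+1)+0)*(6+0)) -> ((b+1)*(6+0))
Step 4: at R: (6+0) -> 6; overall: ((b+1)*(6+0)) -> ((b+1)*6)
Fixed point: ((b+1)*6)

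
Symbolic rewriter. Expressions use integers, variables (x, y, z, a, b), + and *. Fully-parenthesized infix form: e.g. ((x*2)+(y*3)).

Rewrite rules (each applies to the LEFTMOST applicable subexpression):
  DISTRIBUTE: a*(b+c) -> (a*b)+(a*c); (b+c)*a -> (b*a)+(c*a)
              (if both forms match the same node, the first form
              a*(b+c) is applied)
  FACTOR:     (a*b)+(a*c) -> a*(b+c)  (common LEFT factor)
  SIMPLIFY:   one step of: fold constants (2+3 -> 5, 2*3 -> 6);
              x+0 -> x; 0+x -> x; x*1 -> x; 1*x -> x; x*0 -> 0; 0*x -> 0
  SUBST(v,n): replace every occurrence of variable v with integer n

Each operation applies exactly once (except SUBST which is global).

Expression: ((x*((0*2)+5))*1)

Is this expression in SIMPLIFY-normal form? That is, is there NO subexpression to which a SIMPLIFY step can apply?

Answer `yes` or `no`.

Answer: no

Derivation:
Expression: ((x*((0*2)+5))*1)
Scanning for simplifiable subexpressions (pre-order)...
  at root: ((x*((0*2)+5))*1) (SIMPLIFIABLE)
  at L: (x*((0*2)+5)) (not simplifiable)
  at LR: ((0*2)+5) (not simplifiable)
  at LRL: (0*2) (SIMPLIFIABLE)
Found simplifiable subexpr at path root: ((x*((0*2)+5))*1)
One SIMPLIFY step would give: (x*((0*2)+5))
-> NOT in normal form.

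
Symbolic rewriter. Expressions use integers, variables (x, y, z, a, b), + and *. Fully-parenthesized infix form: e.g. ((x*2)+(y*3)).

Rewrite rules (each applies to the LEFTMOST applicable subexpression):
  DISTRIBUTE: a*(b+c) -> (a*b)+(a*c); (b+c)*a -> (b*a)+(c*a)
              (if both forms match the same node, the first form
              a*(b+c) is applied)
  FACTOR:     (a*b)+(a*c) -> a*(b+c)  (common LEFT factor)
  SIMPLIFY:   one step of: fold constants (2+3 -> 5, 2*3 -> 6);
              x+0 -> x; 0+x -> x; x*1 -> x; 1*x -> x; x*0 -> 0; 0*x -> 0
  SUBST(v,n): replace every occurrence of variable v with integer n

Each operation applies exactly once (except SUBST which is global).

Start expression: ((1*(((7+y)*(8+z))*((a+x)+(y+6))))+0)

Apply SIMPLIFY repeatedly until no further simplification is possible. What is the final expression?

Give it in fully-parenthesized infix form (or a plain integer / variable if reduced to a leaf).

Start: ((1*(((7+y)*(8+z))*((a+x)+(y+6))))+0)
Step 1: at root: ((1*(((7+y)*(8+z))*((a+x)+(y+6))))+0) -> (1*(((7+y)*(8+z))*((a+x)+(y+6)))); overall: ((1*(((7+y)*(8+z))*((a+x)+(y+6))))+0) -> (1*(((7+y)*(8+z))*((a+x)+(y+6))))
Step 2: at root: (1*(((7+y)*(8+z))*((a+x)+(y+6)))) -> (((7+y)*(8+z))*((a+x)+(y+6))); overall: (1*(((7+y)*(8+z))*((a+x)+(y+6)))) -> (((7+y)*(8+z))*((a+x)+(y+6)))
Fixed point: (((7+y)*(8+z))*((a+x)+(y+6)))

Answer: (((7+y)*(8+z))*((a+x)+(y+6)))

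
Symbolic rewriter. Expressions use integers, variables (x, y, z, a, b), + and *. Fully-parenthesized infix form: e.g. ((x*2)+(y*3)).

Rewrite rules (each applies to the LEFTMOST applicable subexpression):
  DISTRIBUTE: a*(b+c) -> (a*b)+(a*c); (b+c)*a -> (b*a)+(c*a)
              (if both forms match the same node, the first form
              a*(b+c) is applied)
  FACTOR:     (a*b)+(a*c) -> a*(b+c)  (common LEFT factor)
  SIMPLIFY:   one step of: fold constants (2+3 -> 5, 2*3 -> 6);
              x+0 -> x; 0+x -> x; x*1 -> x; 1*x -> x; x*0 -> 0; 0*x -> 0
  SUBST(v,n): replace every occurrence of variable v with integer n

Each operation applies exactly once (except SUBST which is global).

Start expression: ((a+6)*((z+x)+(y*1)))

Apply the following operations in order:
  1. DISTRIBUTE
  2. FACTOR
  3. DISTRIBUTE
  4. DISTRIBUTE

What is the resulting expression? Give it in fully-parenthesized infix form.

Answer: ((((a+6)*z)+((a+6)*x))+((a+6)*(y*1)))

Derivation:
Start: ((a+6)*((z+x)+(y*1)))
Apply DISTRIBUTE at root (target: ((a+6)*((z+x)+(y*1)))): ((a+6)*((z+x)+(y*1))) -> (((a+6)*(z+x))+((a+6)*(y*1)))
Apply FACTOR at root (target: (((a+6)*(z+x))+((a+6)*(y*1)))): (((a+6)*(z+x))+((a+6)*(y*1))) -> ((a+6)*((z+x)+(y*1)))
Apply DISTRIBUTE at root (target: ((a+6)*((z+x)+(y*1)))): ((a+6)*((z+x)+(y*1))) -> (((a+6)*(z+x))+((a+6)*(y*1)))
Apply DISTRIBUTE at L (target: ((a+6)*(z+x))): (((a+6)*(z+x))+((a+6)*(y*1))) -> ((((a+6)*z)+((a+6)*x))+((a+6)*(y*1)))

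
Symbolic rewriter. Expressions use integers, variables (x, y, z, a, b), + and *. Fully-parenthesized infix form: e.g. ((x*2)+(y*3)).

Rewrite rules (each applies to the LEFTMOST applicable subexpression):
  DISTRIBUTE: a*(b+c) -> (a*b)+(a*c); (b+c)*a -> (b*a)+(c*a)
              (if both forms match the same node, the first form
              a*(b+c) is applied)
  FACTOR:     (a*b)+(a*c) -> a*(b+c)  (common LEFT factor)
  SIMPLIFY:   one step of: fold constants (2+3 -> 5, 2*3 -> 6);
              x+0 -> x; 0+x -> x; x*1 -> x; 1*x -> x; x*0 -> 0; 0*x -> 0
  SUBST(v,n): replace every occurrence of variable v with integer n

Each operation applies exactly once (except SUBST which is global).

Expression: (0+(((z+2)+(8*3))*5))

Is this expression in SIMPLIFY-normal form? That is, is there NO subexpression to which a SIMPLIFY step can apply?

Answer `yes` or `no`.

Answer: no

Derivation:
Expression: (0+(((z+2)+(8*3))*5))
Scanning for simplifiable subexpressions (pre-order)...
  at root: (0+(((z+2)+(8*3))*5)) (SIMPLIFIABLE)
  at R: (((z+2)+(8*3))*5) (not simplifiable)
  at RL: ((z+2)+(8*3)) (not simplifiable)
  at RLL: (z+2) (not simplifiable)
  at RLR: (8*3) (SIMPLIFIABLE)
Found simplifiable subexpr at path root: (0+(((z+2)+(8*3))*5))
One SIMPLIFY step would give: (((z+2)+(8*3))*5)
-> NOT in normal form.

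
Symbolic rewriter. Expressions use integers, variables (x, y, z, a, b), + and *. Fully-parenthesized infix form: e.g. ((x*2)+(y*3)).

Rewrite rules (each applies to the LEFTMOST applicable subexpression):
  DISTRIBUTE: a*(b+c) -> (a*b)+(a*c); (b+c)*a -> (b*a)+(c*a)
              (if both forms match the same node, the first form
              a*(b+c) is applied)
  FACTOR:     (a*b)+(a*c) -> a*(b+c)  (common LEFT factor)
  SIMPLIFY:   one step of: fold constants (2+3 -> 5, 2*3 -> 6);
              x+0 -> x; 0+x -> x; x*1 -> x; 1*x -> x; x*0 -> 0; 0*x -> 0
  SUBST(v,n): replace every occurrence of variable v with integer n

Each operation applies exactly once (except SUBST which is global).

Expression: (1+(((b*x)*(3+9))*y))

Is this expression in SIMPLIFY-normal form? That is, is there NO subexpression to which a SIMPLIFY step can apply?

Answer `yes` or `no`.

Answer: no

Derivation:
Expression: (1+(((b*x)*(3+9))*y))
Scanning for simplifiable subexpressions (pre-order)...
  at root: (1+(((b*x)*(3+9))*y)) (not simplifiable)
  at R: (((b*x)*(3+9))*y) (not simplifiable)
  at RL: ((b*x)*(3+9)) (not simplifiable)
  at RLL: (b*x) (not simplifiable)
  at RLR: (3+9) (SIMPLIFIABLE)
Found simplifiable subexpr at path RLR: (3+9)
One SIMPLIFY step would give: (1+(((b*x)*12)*y))
-> NOT in normal form.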